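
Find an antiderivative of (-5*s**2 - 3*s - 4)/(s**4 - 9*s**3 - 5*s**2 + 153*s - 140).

Factor the denominator: (s - 7)*(s - 5)*(s - 1)*(s + 4).
Partial-fraction decomposition: 8/(55*(s + 4)) - 1/(10*(s - 1)) + 2/(s - 5) - 45/(22*(s - 7)).
Integrate each term: A/(s−a) contributes A·log|s−a|.

-45*log(s - 7)/22 + 2*log(s - 5) - log(s - 1)/10 + 8*log(s + 4)/55 + C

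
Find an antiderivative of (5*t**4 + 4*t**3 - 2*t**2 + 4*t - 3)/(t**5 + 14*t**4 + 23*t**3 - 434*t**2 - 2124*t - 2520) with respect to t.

Factor the denominator: (t - 6)*(t + 2)*(t + 5)*(t + 6)*(t + 7).
Partial-fraction decomposition: 404/(5*(t + 7)) - 1839/(16*(t + 6)) + 116/(3*(t + 5)) - 29/(480*(t + 2)) + 17/(32*(t - 6)).
Integrate each term: A/(t−a) contributes A·log|t−a|.

17*log(t - 6)/32 - 29*log(t + 2)/480 + 116*log(t + 5)/3 - 1839*log(t + 6)/16 + 404*log(t + 7)/5 + C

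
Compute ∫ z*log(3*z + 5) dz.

z**2*log(3*z + 5)/2 - z**2/4 + 5*z/6 - 25*log(3*z + 5)/18 + C

Use integration by parts with u = log(3*z + 5), dv = z dz.
Then du = 3/(3*z + 5) dz and v = z**2/2.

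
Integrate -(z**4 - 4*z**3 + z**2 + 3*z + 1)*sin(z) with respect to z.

Use integration by parts with u = z**4 - 4*z**3 + z**2 + 3*z + 1, dv = -sin(z) dz, so v = cos(z).
Apply parts 4 times (tabular method): alternate signs, differentiate u down to 0, integrate dv up.

z**4*cos(z) - 4*z**3*sin(z) - 4*z**3*cos(z) + 12*z**2*sin(z) - 11*z**2*cos(z) + 22*z*sin(z) + 27*z*cos(z) - 27*sin(z) + 23*cos(z) + C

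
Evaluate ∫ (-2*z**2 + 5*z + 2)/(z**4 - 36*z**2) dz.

Factor the denominator: z**2*(z - 6)*(z + 6).
Partial-fraction decomposition: 25/(108*(z + 6)) - 5/(54*(z - 6)) - 5/(36*z) - 1/(18*z**2).
Integrate each term; A/(z−a) gives A·log|z−a|; A/(z−a)² gives −A/(z−a).

-5*log(z)/36 - 5*log(z - 6)/54 + 25*log(z + 6)/108 + 1/(18*z) + C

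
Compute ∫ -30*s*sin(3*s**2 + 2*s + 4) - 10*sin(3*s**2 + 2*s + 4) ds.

5*cos(3*s**2 + 2*s + 4) + C

Let u = 3*s**2 + 2*s + 4, so du = (6*s + 2) ds.
Rewriting, the integral becomes -5·∫ sin(u) du = -5·-cos(u).
Substituting back, u = 3*s**2 + 2*s + 4.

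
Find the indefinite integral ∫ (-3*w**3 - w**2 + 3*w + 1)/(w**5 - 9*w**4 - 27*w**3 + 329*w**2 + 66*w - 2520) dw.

Factor the denominator: (w - 7)*(w - 6)*(w - 4)*(w + 3)*(w + 5).
Partial-fraction decomposition: 14/(99*(w + 5)) - 16/(315*(w + 3)) - 65/(126*(w - 4)) + 665/(198*(w - 6)) - 44/(15*(w - 7)).
Integrate each term: A/(w−a) contributes A·log|w−a|.

-44*log(w - 7)/15 + 665*log(w - 6)/198 - 65*log(w - 4)/126 - 16*log(w + 3)/315 + 14*log(w + 5)/99 + C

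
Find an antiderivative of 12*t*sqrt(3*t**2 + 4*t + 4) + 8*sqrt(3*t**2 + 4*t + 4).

Let u = 3*t**2 + 4*t + 4, so du = (6*t + 4) dt.
Rewriting, the integral becomes 2·∫ √u du = 2·(2/3)u^(3/2).
Substituting back, u = 3*t**2 + 4*t + 4.

4*(3*t**2 + 4*t + 4)**(3/2)/3 + C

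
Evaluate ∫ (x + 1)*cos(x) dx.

x*sin(x) + sin(x) + cos(x) + C

Use integration by parts with u = x + 1, dv = cos(x) dx, so v = sin(x).
Apply parts 1 times (tabular method): alternate signs, differentiate u down to 0, integrate dv up.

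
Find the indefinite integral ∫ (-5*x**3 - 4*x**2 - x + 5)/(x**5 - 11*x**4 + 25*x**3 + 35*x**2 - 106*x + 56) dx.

Factor the denominator: (x - 7)*(x - 4)*(x - 1)**2*(x + 2).
Partial-fraction decomposition: 31/(486*(x + 2)) - 149/(324*(x - 1)) - 5/(54*(x - 1)**2) + 383/(162*(x - 4)) - 1913/(972*(x - 7)).
Integrate each term; A/(x−a) gives A·log|x−a|; A/(x−a)² gives −A/(x−a).

-1913*log(x - 7)/972 + 383*log(x - 4)/162 - 149*log(x - 1)/324 + 31*log(x + 2)/486 + 5/(54*x - 54) + C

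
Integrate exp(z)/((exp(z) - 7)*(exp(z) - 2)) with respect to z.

Let u = e^z, du = e^z dz.
The integral becomes ∫ du/((u-2)(u-7)); decompose into partial fractions.

log(exp(z) - 7)/5 - log(exp(z) - 2)/5 + C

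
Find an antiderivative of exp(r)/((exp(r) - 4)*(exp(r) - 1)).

log(exp(r) - 4)/3 - log(exp(r) - 1)/3 + C

Let u = e^r, du = e^r dr.
The integral becomes ∫ du/((u-4)(u-1)); decompose into partial fractions.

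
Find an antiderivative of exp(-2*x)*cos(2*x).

exp(-2*x)*sin(2*x)/4 - exp(-2*x)*cos(2*x)/4 + C

Let I denote the integral. Integrate by parts with u = cos(2*x), dv = exp(-2*x) dx, so v = -exp(-2*x)/2: I = -exp(-2*x)*cos(2*x)/2 − ∫ exp(-2*x)*sin(2*x) dx.
Apply parts again with u = sin(2*x), dv = exp(-2*x) dx: ∫ exp(-2*x)*sin(2*x) dx = -exp(-2*x)*sin(2*x)/2 + I. Substituting back brings back I: I = exp(-2*x)*sin(2*x)/2 - exp(-2*x)*cos(2*x)/2 − I.
Solving for I: (1 + 1)·I equals the remaining terms, so I = (1/2)·(exp(-2*x)*sin(2*x)/2 - exp(-2*x)*cos(2*x)/2).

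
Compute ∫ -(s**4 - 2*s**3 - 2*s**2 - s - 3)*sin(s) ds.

s**4*cos(s) - 4*s**3*sin(s) - 2*s**3*cos(s) + 6*s**2*sin(s) - 14*s**2*cos(s) + 28*s*sin(s) + 11*s*cos(s) - 11*sin(s) + 25*cos(s) + C

Use integration by parts with u = s**4 - 2*s**3 - 2*s**2 - s - 3, dv = -sin(s) ds, so v = cos(s).
Apply parts 4 times (tabular method): alternate signs, differentiate u down to 0, integrate dv up.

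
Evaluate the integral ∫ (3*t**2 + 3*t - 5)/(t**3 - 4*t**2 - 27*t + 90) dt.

Factor the denominator: (t - 6)*(t - 3)*(t + 5).
Partial-fraction decomposition: 5/(8*(t + 5)) - 31/(24*(t - 3)) + 11/(3*(t - 6)).
Integrate each term: A/(t−a) contributes A·log|t−a|.

11*log(t - 6)/3 - 31*log(t - 3)/24 + 5*log(t + 5)/8 + C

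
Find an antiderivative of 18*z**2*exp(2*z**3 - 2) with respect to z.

Let u = 2*z**3 - 2, so du = (6*z**2) dz.
Rewriting, the integral becomes 3·∫ e^u du = 3·e^u.
Substituting back, u = 2*z**3 - 2.

3*exp(2*z**3 - 2) + C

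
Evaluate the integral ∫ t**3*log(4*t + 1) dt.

Use integration by parts with u = log(4*t + 1), dv = t**3 dt.
Then du = 4/(4*t + 1) dt and v = t**4/4.

t**4*log(4*t + 1)/4 - t**4/16 + t**3/48 - t**2/128 + t/256 - log(4*t + 1)/1024 + C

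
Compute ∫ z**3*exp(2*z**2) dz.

(2*z**2 - 1)*exp(2*z**2)/8 + C

Let u = z², du = 2z dz; rewrite as (1/2)∫ u^1·exp(2u) du.
Now integrate by parts 1 time.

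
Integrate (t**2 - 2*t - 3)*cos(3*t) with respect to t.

Use integration by parts with u = t**2 - 2*t - 3, dv = cos(3*t) dt, so v = sin(3*t)/3.
Apply parts 2 times (tabular method): alternate signs, differentiate u down to 0, integrate dv up.

t**2*sin(3*t)/3 - 2*t*sin(3*t)/3 + 2*t*cos(3*t)/9 - 29*sin(3*t)/27 - 2*cos(3*t)/9 + C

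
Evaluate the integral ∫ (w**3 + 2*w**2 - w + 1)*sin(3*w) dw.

Use integration by parts with u = w**3 + 2*w**2 - w + 1, dv = sin(3*w) dw, so v = -cos(3*w)/3.
Apply parts 3 times (tabular method): alternate signs, differentiate u down to 0, integrate dv up.

-w**3*cos(3*w)/3 + w**2*sin(3*w)/3 - 2*w**2*cos(3*w)/3 + 4*w*sin(3*w)/9 + 5*w*cos(3*w)/9 - 5*sin(3*w)/27 - 5*cos(3*w)/27 + C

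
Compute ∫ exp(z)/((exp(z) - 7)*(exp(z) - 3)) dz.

Let u = e^z, du = e^z dz.
The integral becomes ∫ du/((u-7)(u-3)); decompose into partial fractions.

log(exp(z) - 7)/4 - log(exp(z) - 3)/4 + C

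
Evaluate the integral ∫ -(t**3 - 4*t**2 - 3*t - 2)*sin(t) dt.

t**3*cos(t) - 3*t**2*sin(t) - 4*t**2*cos(t) + 8*t*sin(t) - 9*t*cos(t) + 9*sin(t) + 6*cos(t) + C

Use integration by parts with u = t**3 - 4*t**2 - 3*t - 2, dv = -sin(t) dt, so v = cos(t).
Apply parts 3 times (tabular method): alternate signs, differentiate u down to 0, integrate dv up.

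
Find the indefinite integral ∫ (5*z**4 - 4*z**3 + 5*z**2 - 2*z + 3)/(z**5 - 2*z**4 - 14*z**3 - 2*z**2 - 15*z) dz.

-log(z)/5 + 211*log(z - 5)/80 + 189*log(z + 3)/80 + log(z**2 + 1)/10 - atan(z)/10 + C

Factor the denominator: z*(z - 5)*(z + 3)*(z**2 + 1).
Partial-fraction decomposition: (2*z - 1)/(10*(z**2 + 1)) + 189/(80*(z + 3)) + 211/(80*(z - 5)) - 1/(5*z).
Integrate each term; A/(z−a) gives A·log|z−a|; the (Bz+D)/(z²+p²) term gives a log and an atan.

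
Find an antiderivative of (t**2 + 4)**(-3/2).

t/(4*sqrt(t**2 + 4)) + C

Substitute t = 2·tan(θ), so dt = 2·sec(θ)^2 dθ and the radical becomes sqrt(t**2 + 4) = 2·sec(θ) by the Pythagorean identity.
Integrate the resulting trig expression in θ, then back-substitute tan(θ) = t/2, sec(θ) = sqrt(t**2 + 4)/2 (absorbing any constant into C).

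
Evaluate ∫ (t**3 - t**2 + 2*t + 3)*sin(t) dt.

Use integration by parts with u = t**3 - t**2 + 2*t + 3, dv = sin(t) dt, so v = -cos(t).
Apply parts 3 times (tabular method): alternate signs, differentiate u down to 0, integrate dv up.

-t**3*cos(t) + 3*t**2*sin(t) + t**2*cos(t) - 2*t*sin(t) + 4*t*cos(t) - 4*sin(t) - 5*cos(t) + C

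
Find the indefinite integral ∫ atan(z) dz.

z*atan(z) - log(z**2 + 1)/2 + C

Use integration by parts with u = arctan(z), dv = dz.
Then du = 1/(z**2 + 1) dz.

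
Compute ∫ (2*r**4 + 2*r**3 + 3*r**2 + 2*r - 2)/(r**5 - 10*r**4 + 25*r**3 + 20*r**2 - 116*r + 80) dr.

Factor the denominator: (r - 5)*(r - 4)*(r - 2)*(r - 1)*(r + 2).
Partial-fraction decomposition: 11/(252*(r + 2)) - 7/(36*(r - 1)) + 31/(12*(r - 2)) - 347/(18*(r - 4)) + 1583/(84*(r - 5)).
Integrate each term: A/(r−a) contributes A·log|r−a|.

1583*log(r - 5)/84 - 347*log(r - 4)/18 + 31*log(r - 2)/12 - 7*log(r - 1)/36 + 11*log(r + 2)/252 + C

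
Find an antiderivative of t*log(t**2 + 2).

t**2*log(t**2 + 2)/2 - t**2/2 + log(t**2 + 2) + C

Let u = t**2 + 2, so du = (2*t) dt.
The integral becomes (1/2)·∫ log(u) du; integrate by parts with u′=log(u), dv′=du.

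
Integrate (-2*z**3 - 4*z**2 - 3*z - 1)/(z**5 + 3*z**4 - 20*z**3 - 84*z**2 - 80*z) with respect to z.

log(z)/80 - 122*log(z - 5)/735 - 18*log(z + 2)/49 + 25*log(z + 4)/48 - 5/(28*z + 56) + C

Factor the denominator: z*(z - 5)*(z + 2)**2*(z + 4).
Partial-fraction decomposition: 25/(48*(z + 4)) - 18/(49*(z + 2)) + 5/(28*(z + 2)**2) - 122/(735*(z - 5)) + 1/(80*z).
Integrate each term; A/(z−a) gives A·log|z−a|; A/(z−a)² gives −A/(z−a).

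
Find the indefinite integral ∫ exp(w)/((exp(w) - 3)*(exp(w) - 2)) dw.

Let u = e^w, du = e^w dw.
The integral becomes ∫ du/((u-3)(u-2)); decompose into partial fractions.

log(exp(w) - 3) - log(exp(w) - 2) + C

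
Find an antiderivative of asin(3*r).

Use integration by parts with u = arcsin(3*r), dv = dr.
Then du = 3/sqrt(-9*r**2 + 1) dr.

r*asin(3*r) + sqrt(-9*r**2 + 1)/3 + C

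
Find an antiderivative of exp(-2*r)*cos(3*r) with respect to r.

Let I denote the integral. Integrate by parts with u = cos(3*r), dv = exp(-2*r) dr, so v = -exp(-2*r)/2: I = -exp(-2*r)*cos(3*r)/2 − (3/2)·∫ exp(-2*r)*sin(3*r) dr.
Apply parts again with u = sin(3*r), dv = exp(-2*r) dr: ∫ exp(-2*r)*sin(3*r) dr = -exp(-2*r)*sin(3*r)/2 + (3/2)·I. Substituting back brings back I: I = 3*exp(-2*r)*sin(3*r)/4 - exp(-2*r)*cos(3*r)/2 − (9/4)·I.
Solving for I: (1 + 9/4)·I equals the remaining terms, so I = (4/13)·(3*exp(-2*r)*sin(3*r)/4 - exp(-2*r)*cos(3*r)/2).

3*exp(-2*r)*sin(3*r)/13 - 2*exp(-2*r)*cos(3*r)/13 + C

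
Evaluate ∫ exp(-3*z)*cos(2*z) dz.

2*exp(-3*z)*sin(2*z)/13 - 3*exp(-3*z)*cos(2*z)/13 + C

Let I denote the integral. Integrate by parts with u = cos(2*z), dv = exp(-3*z) dz, so v = -exp(-3*z)/3: I = -exp(-3*z)*cos(2*z)/3 − (2/3)·∫ exp(-3*z)*sin(2*z) dz.
Apply parts again with u = sin(2*z), dv = exp(-3*z) dz: ∫ exp(-3*z)*sin(2*z) dz = -exp(-3*z)*sin(2*z)/3 + (2/3)·I. Substituting back brings back I: I = 2*exp(-3*z)*sin(2*z)/9 - exp(-3*z)*cos(2*z)/3 − (4/9)·I.
Solving for I: (1 + 4/9)·I equals the remaining terms, so I = (9/13)·(2*exp(-3*z)*sin(2*z)/9 - exp(-3*z)*cos(2*z)/3).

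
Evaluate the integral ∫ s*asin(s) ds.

s**2*asin(s)/2 + s*sqrt(-s**2 + 1)/4 - asin(s)/4 + C

Use integration by parts with u = arcsin(s), dv = s ds.
Then du = 1/sqrt(-s**2 + 1) ds.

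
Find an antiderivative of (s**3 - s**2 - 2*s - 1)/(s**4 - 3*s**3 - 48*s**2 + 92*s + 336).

31*log(s - 7)/39 - 13*log(s - 4)/60 - log(s + 2)/24 + 241*log(s + 6)/520 + C

Factor the denominator: (s - 7)*(s - 4)*(s + 2)*(s + 6).
Partial-fraction decomposition: 241/(520*(s + 6)) - 1/(24*(s + 2)) - 13/(60*(s - 4)) + 31/(39*(s - 7)).
Integrate each term: A/(s−a) contributes A·log|s−a|.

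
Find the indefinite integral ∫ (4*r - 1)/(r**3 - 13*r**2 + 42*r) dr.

-log(r)/42 + 27*log(r - 7)/7 - 23*log(r - 6)/6 + C

Factor the denominator: r*(r - 7)*(r - 6).
Partial-fraction decomposition: -23/(6*(r - 6)) + 27/(7*(r - 7)) - 1/(42*r).
Integrate each term: A/(r−a) contributes A·log|r−a|.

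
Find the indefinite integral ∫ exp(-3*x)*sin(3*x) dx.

-exp(-3*x)*sin(3*x)/6 - exp(-3*x)*cos(3*x)/6 + C

Let I denote the integral. Integrate by parts with u = sin(3*x), dv = exp(-3*x) dx, so v = -exp(-3*x)/3: I = -exp(-3*x)*sin(3*x)/3 + ∫ exp(-3*x)*cos(3*x) dx.
Apply parts again with u = cos(3*x), dv = exp(-3*x) dx: ∫ exp(-3*x)*cos(3*x) dx = -exp(-3*x)*cos(3*x)/3 − I. Substituting back brings back I: I = -exp(-3*x)*sin(3*x)/3 - exp(-3*x)*cos(3*x)/3 − I.
Solving for I: (1 + 1)·I equals the remaining terms, so I = (1/2)·(-exp(-3*x)*sin(3*x)/3 - exp(-3*x)*cos(3*x)/3).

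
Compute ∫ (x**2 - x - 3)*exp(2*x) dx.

Use integration by parts with u = x**2 - x - 3, dv = exp(2*x) dx, so v = exp(2*x)/2.
Apply parts 2 times (tabular method): alternate signs, differentiate u down to 0, integrate dv up.

(x**2 - 2*x - 2)*exp(2*x)/2 + C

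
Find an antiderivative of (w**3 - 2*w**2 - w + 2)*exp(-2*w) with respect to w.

(-4*w**3 + 2*w**2 + 6*w - 5)*exp(-2*w)/8 + C

Use integration by parts with u = w**3 - 2*w**2 - w + 2, dv = exp(-2*w) dw, so v = -exp(-2*w)/2.
Apply parts 3 times (tabular method): alternate signs, differentiate u down to 0, integrate dv up.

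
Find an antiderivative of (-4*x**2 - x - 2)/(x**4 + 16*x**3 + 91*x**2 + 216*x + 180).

-4*log(x + 2)/3 + 35*log(x + 3)/6 - 97*log(x + 5)/6 + 35*log(x + 6)/3 + C

Factor the denominator: (x + 2)*(x + 3)*(x + 5)*(x + 6).
Partial-fraction decomposition: 35/(3*(x + 6)) - 97/(6*(x + 5)) + 35/(6*(x + 3)) - 4/(3*(x + 2)).
Integrate each term: A/(x−a) contributes A·log|x−a|.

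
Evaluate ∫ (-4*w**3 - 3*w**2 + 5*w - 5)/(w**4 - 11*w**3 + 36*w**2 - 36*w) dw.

Factor the denominator: w*(w - 6)*(w - 3)*(w - 2).
Partial-fraction decomposition: -39/(8*(w - 2)) + 125/(9*(w - 3)) - 947/(72*(w - 6)) + 5/(36*w).
Integrate each term: A/(w−a) contributes A·log|w−a|.

5*log(w)/36 - 947*log(w - 6)/72 + 125*log(w - 3)/9 - 39*log(w - 2)/8 + C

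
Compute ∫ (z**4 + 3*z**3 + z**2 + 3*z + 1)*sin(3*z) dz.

-z**4*cos(3*z)/3 + 4*z**3*sin(3*z)/9 - z**3*cos(3*z) + z**2*sin(3*z) + z**2*cos(3*z)/9 - 2*z*sin(3*z)/27 - z*cos(3*z)/3 + sin(3*z)/9 - 29*cos(3*z)/81 + C

Use integration by parts with u = z**4 + 3*z**3 + z**2 + 3*z + 1, dv = sin(3*z) dz, so v = -cos(3*z)/3.
Apply parts 4 times (tabular method): alternate signs, differentiate u down to 0, integrate dv up.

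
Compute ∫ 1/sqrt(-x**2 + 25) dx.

asin(x/5) + C

Substitute x = 5·sin(θ), so dx = 5·cos(θ) dθ and the radical becomes sqrt(-x**2 + 25) = 5·cos(θ) by the Pythagorean identity.
Integrate the resulting trig expression in θ, then back-substitute θ = asin(x/5), sin(θ) = x/5, cos(θ) = sqrt(-x**2 + 25)/5 (absorbing any constant into C).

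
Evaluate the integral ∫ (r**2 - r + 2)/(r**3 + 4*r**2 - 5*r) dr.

Factor the denominator: r*(r - 1)*(r + 5).
Partial-fraction decomposition: 16/(15*(r + 5)) + 1/(3*(r - 1)) - 2/(5*r).
Integrate each term: A/(r−a) contributes A·log|r−a|.

-2*log(r)/5 + log(r - 1)/3 + 16*log(r + 5)/15 + C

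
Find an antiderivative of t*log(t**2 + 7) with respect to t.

t**2*log(t**2 + 7)/2 - t**2/2 + 7*log(t**2 + 7)/2 + C

Let u = t**2 + 7, so du = (2*t) dt.
The integral becomes (1/2)·∫ log(u) du; integrate by parts with u′=log(u), dv′=du.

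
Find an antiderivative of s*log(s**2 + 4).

s**2*log(s**2 + 4)/2 - s**2/2 + 2*log(s**2 + 4) + C

Let u = s**2 + 4, so du = (2*s) ds.
The integral becomes (1/2)·∫ log(u) du; integrate by parts with u′=log(u), dv′=du.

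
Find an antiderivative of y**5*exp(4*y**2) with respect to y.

Let u = y², du = 2y dy; rewrite as (1/2)∫ u^2·exp(4u) du.
Now integrate by parts 2 times.

(8*y**4 - 4*y**2 + 1)*exp(4*y**2)/64 + C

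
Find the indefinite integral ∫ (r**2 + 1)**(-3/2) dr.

r/sqrt(r**2 + 1) + C

Substitute r = tan(θ), so dr = sec(θ)^2 dθ and the radical becomes sqrt(r**2 + 1) = sec(θ) by the Pythagorean identity.
Integrate the resulting trig expression in θ, then back-substitute tan(θ) = r, sec(θ) = sqrt(r**2 + 1) (absorbing any constant into C).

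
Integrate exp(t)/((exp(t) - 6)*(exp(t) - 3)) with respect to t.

log(exp(t) - 6)/3 - log(exp(t) - 3)/3 + C

Let u = e^t, du = e^t dt.
The integral becomes ∫ du/((u-3)(u-6)); decompose into partial fractions.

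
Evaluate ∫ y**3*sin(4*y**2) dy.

-y**2*cos(4*y**2)/8 + sin(4*y**2)/32 + C

Let u = y², du = 2y dy; rewrite as (1/2)∫ u^1·sin(4u) du.
Now integrate by parts 1 time.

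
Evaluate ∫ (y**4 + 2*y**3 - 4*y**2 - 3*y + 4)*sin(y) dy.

-y**4*cos(y) + 4*y**3*sin(y) - 2*y**3*cos(y) + 6*y**2*sin(y) + 16*y**2*cos(y) - 32*y*sin(y) + 15*y*cos(y) - 15*sin(y) - 36*cos(y) + C

Use integration by parts with u = y**4 + 2*y**3 - 4*y**2 - 3*y + 4, dv = sin(y) dy, so v = -cos(y).
Apply parts 4 times (tabular method): alternate signs, differentiate u down to 0, integrate dv up.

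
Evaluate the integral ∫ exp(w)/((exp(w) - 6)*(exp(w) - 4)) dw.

Let u = e^w, du = e^w dw.
The integral becomes ∫ du/((u-6)(u-4)); decompose into partial fractions.

log(exp(w) - 6)/2 - log(exp(w) - 4)/2 + C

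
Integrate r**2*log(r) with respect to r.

r**3*log(r)/3 - r**3/9 + C

Use integration by parts with u = log(r), dv = r**2 dr.
Then du = 1/r dr and v = r**3/3.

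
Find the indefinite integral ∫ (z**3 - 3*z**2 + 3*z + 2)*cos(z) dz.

Use integration by parts with u = z**3 - 3*z**2 + 3*z + 2, dv = cos(z) dz, so v = sin(z).
Apply parts 3 times (tabular method): alternate signs, differentiate u down to 0, integrate dv up.

z**3*sin(z) - 3*z**2*sin(z) + 3*z**2*cos(z) - 3*z*sin(z) - 6*z*cos(z) + 8*sin(z) - 3*cos(z) + C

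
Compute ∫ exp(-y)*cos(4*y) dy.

4*exp(-y)*sin(4*y)/17 - exp(-y)*cos(4*y)/17 + C

Let I denote the integral. Integrate by parts with u = cos(4*y), dv = exp(-y) dy, so v = -exp(-y): I = -exp(-y)*cos(4*y) − 4·∫ exp(-y)*sin(4*y) dy.
Apply parts again with u = sin(4*y), dv = exp(-y) dy: ∫ exp(-y)*sin(4*y) dy = -exp(-y)*sin(4*y) + 4·I. Substituting back brings back I: I = 4*exp(-y)*sin(4*y) - exp(-y)*cos(4*y) − 16·I.
Solving for I: (1 + 16)·I equals the remaining terms, so I = (1/17)·(4*exp(-y)*sin(4*y) - exp(-y)*cos(4*y)).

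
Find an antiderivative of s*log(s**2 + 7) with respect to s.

Let u = s**2 + 7, so du = (2*s) ds.
The integral becomes (1/2)·∫ log(u) du; integrate by parts with u′=log(u), dv′=du.

s**2*log(s**2 + 7)/2 - s**2/2 + 7*log(s**2 + 7)/2 + C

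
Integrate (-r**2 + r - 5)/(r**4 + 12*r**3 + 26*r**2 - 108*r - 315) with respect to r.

-11*log(r - 3)/480 + 17*log(r + 3)/48 - 35*log(r + 5)/32 + 61*log(r + 7)/80 + C

Factor the denominator: (r - 3)*(r + 3)*(r + 5)*(r + 7).
Partial-fraction decomposition: 61/(80*(r + 7)) - 35/(32*(r + 5)) + 17/(48*(r + 3)) - 11/(480*(r - 3)).
Integrate each term: A/(r−a) contributes A·log|r−a|.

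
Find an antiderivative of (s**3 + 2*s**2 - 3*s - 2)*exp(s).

(s**3 - s**2 - s - 1)*exp(s) + C

Use integration by parts with u = s**3 + 2*s**2 - 3*s - 2, dv = exp(s) ds, so v = exp(s).
Apply parts 3 times (tabular method): alternate signs, differentiate u down to 0, integrate dv up.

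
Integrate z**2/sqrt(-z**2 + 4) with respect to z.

Substitute z = 2·sin(θ), so dz = 2·cos(θ) dθ and the radical becomes sqrt(-z**2 + 4) = 2·cos(θ) by the Pythagorean identity.
Integrate the resulting trig expression in θ, then back-substitute θ = asin(z/2), sin(θ) = z/2, cos(θ) = sqrt(-z**2 + 4)/2 (absorbing any constant into C).

-z*sqrt(-z**2 + 4)/2 + 2*asin(z/2) + C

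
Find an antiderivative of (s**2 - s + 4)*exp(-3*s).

(-9*s**2 + 3*s - 35)*exp(-3*s)/27 + C

Use integration by parts with u = s**2 - s + 4, dv = exp(-3*s) ds, so v = -exp(-3*s)/3.
Apply parts 2 times (tabular method): alternate signs, differentiate u down to 0, integrate dv up.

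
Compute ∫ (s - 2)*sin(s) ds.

Use integration by parts with u = s - 2, dv = sin(s) ds, so v = -cos(s).
Apply parts 1 times (tabular method): alternate signs, differentiate u down to 0, integrate dv up.

-s*cos(s) + sin(s) + 2*cos(s) + C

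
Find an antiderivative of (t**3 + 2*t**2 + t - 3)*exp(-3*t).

Use integration by parts with u = t**3 + 2*t**2 + t - 3, dv = exp(-3*t) dt, so v = -exp(-3*t)/3.
Apply parts 3 times (tabular method): alternate signs, differentiate u down to 0, integrate dv up.

(-t**3 - 3*t**2 - 3*t + 2)*exp(-3*t)/3 + C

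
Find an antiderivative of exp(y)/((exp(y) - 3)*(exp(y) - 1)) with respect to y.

Let u = e^y, du = e^y dy.
The integral becomes ∫ du/((u-3)(u-1)); decompose into partial fractions.

log(exp(y) - 3)/2 - log(exp(y) - 1)/2 + C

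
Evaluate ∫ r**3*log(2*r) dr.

Use integration by parts with u = log(2*r), dv = r**3 dr.
Then du = 1/r dr and v = r**4/4.

r**4*(log(r) + log(2))/4 - r**4/16 + C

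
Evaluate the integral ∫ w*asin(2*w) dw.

w**2*asin(2*w)/2 + w*sqrt(-4*w**2 + 1)/8 - asin(2*w)/16 + C

Use integration by parts with u = arcsin(2*w), dv = w dw.
Then du = 2/sqrt(-4*w**2 + 1) dw.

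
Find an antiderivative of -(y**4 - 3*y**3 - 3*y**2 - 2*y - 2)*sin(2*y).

Use integration by parts with u = y**4 - 3*y**3 - 3*y**2 - 2*y - 2, dv = -sin(2*y) dy, so v = cos(2*y)/2.
Apply parts 4 times (tabular method): alternate signs, differentiate u down to 0, integrate dv up.

y**4*cos(2*y)/2 - y**3*sin(2*y) - 3*y**3*cos(2*y)/2 + 9*y**2*sin(2*y)/4 - 3*y**2*cos(2*y) + 3*y*sin(2*y) + 5*y*cos(2*y)/4 - 5*sin(2*y)/8 + cos(2*y)/2 + C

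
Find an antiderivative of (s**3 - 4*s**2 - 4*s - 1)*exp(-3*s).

Use integration by parts with u = s**3 - 4*s**2 - 4*s - 1, dv = exp(-3*s) ds, so v = -exp(-3*s)/3.
Apply parts 3 times (tabular method): alternate signs, differentiate u down to 0, integrate dv up.

(-s**3 + 3*s**2 + 6*s + 3)*exp(-3*s)/3 + C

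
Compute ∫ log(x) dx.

Use integration by parts with u = log(x), dv = dx.
Then du = 1/x dx and v = x.

x*log(x) - x + C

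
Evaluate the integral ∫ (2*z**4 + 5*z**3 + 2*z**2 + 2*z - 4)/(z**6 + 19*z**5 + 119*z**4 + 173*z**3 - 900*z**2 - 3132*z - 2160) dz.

Factor the denominator: (z - 3)*(z + 1)*(z + 4)*(z + 5)*(z + 6)**2.
Partial-fraction decomposition: 36671/(2025*(z + 6)) + 784/(45*(z + 6)**2) - 661/(32*(z + 5)) + 53/(21*(z + 4)) + 7/(1200*(z + 1)) + 317/(18144*(z - 3)).
Integrate each term; A/(z−a) gives A·log|z−a|; A/(z−a)² gives −A/(z−a).

317*log(z - 3)/18144 + 7*log(z + 1)/1200 + 53*log(z + 4)/21 - 661*log(z + 5)/32 + 36671*log(z + 6)/2025 - 784/(45*z + 270) + C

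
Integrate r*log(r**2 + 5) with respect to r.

Let u = r**2 + 5, so du = (2*r) dr.
The integral becomes (1/2)·∫ log(u) du; integrate by parts with u′=log(u), dv′=du.

r**2*log(r**2 + 5)/2 - r**2/2 + 5*log(r**2 + 5)/2 + C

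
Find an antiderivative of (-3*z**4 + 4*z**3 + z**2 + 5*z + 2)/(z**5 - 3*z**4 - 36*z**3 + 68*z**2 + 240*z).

Factor the denominator: z*(z - 6)*(z - 4)*(z + 2)*(z + 5).
Partial-fraction decomposition: -791/(495*(z + 5)) + 7/(24*(z + 2)) + 79/(72*(z - 4)) - 739/(264*(z - 6)) + 1/(120*z).
Integrate each term: A/(z−a) contributes A·log|z−a|.

log(z)/120 - 739*log(z - 6)/264 + 79*log(z - 4)/72 + 7*log(z + 2)/24 - 791*log(z + 5)/495 + C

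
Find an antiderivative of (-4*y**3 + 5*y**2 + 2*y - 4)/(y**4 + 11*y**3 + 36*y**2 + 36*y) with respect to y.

-log(y)/9 - 11*log(y + 2)/2 + 143*log(y + 3)/9 - 257*log(y + 6)/18 + C

Factor the denominator: y*(y + 2)*(y + 3)*(y + 6).
Partial-fraction decomposition: -257/(18*(y + 6)) + 143/(9*(y + 3)) - 11/(2*(y + 2)) - 1/(9*y).
Integrate each term: A/(y−a) contributes A·log|y−a|.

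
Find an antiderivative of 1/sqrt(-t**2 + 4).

Substitute t = 2·sin(θ), so dt = 2·cos(θ) dθ and the radical becomes sqrt(-t**2 + 4) = 2·cos(θ) by the Pythagorean identity.
Integrate the resulting trig expression in θ, then back-substitute θ = asin(t/2), sin(θ) = t/2, cos(θ) = sqrt(-t**2 + 4)/2 (absorbing any constant into C).

asin(t/2) + C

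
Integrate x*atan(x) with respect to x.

x**2*atan(x)/2 - x/2 + atan(x)/2 + C

Use integration by parts with u = arctan(x), dv = x dx.
Then du = 1/(x**2 + 1) dx.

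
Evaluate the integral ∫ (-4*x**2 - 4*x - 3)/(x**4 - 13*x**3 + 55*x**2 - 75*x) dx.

log(x)/25 + 421*log(x - 5)/100 - 17*log(x - 3)/4 + 123/(10*x - 50) + C

Factor the denominator: x*(x - 5)**2*(x - 3).
Partial-fraction decomposition: -17/(4*(x - 3)) + 421/(100*(x - 5)) - 123/(10*(x - 5)**2) + 1/(25*x).
Integrate each term; A/(x−a) gives A·log|x−a|; A/(x−a)² gives −A/(x−a).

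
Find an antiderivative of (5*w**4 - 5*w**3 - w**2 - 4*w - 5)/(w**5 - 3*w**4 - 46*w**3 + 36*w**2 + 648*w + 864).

Factor the denominator: (w - 6)**2*(w + 2)*(w + 3)*(w + 4).
Partial-fraction decomposition: 319/(40*(w + 4)) - 538/(81*(w + 3)) + 119/(128*(w + 2)) + 141901/(51840*(w - 6)) + 1067/(144*(w - 6)**2).
Integrate each term; A/(w−a) gives A·log|w−a|; A/(w−a)² gives −A/(w−a).

141901*log(w - 6)/51840 + 119*log(w + 2)/128 - 538*log(w + 3)/81 + 319*log(w + 4)/40 - 1067/(144*w - 864) + C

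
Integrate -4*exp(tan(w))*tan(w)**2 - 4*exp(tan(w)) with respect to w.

Let u = tan(w), so du = (tan(w)**2 + 1) dw.
Rewriting, the integral becomes -4·∫ e^u du = -4·e^u.
Substituting back, u = tan(w).

-4*exp(tan(w)) + C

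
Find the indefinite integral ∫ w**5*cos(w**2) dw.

w**4*sin(w**2)/2 + w**2*cos(w**2) - sin(w**2) + C

Let u = w², du = 2w dw; rewrite as (1/2)∫ u^2·cos(1u) du.
Now integrate by parts 2 times.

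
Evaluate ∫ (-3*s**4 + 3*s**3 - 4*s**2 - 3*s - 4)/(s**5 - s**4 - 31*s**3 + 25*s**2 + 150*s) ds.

Factor the denominator: s*(s - 5)*(s - 3)*(s + 2)*(s + 5).
Partial-fraction decomposition: -2339/(1200*(s + 5)) + 43/(105*(s + 2)) + 211/(240*(s - 3)) - 1619/(700*(s - 5)) - 2/(75*s).
Integrate each term: A/(s−a) contributes A·log|s−a|.

-2*log(s)/75 - 1619*log(s - 5)/700 + 211*log(s - 3)/240 + 43*log(s + 2)/105 - 2339*log(s + 5)/1200 + C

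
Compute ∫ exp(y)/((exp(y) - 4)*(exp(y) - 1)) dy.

Let u = e^y, du = e^y dy.
The integral becomes ∫ du/((u-1)(u-4)); decompose into partial fractions.

log(exp(y) - 4)/3 - log(exp(y) - 1)/3 + C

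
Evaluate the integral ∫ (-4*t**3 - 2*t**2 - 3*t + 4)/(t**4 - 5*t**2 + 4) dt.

Factor the denominator: (t - 2)*(t - 1)*(t + 1)*(t + 2).
Partial-fraction decomposition: -17/(6*(t + 2)) + 3/(2*(t + 1)) + 5/(6*(t - 1)) - 7/(2*(t - 2)).
Integrate each term: A/(t−a) contributes A·log|t−a|.

-7*log(t - 2)/2 + 5*log(t - 1)/6 + 3*log(t + 1)/2 - 17*log(t + 2)/6 + C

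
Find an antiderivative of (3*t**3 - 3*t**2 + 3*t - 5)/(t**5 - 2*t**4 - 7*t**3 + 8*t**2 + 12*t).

-5*log(t)/12 + 29*log(t - 3)/30 - 13*log(t - 2)/24 + 7*log(t + 1)/6 - 47*log(t + 2)/40 + C

Factor the denominator: t*(t - 3)*(t - 2)*(t + 1)*(t + 2).
Partial-fraction decomposition: -47/(40*(t + 2)) + 7/(6*(t + 1)) - 13/(24*(t - 2)) + 29/(30*(t - 3)) - 5/(12*t).
Integrate each term: A/(t−a) contributes A·log|t−a|.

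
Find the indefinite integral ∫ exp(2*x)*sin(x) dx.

2*exp(2*x)*sin(x)/5 - exp(2*x)*cos(x)/5 + C

Let I denote the integral. Integrate by parts with u = sin(x), dv = exp(2*x) dx, so v = exp(2*x)/2: I = exp(2*x)*sin(x)/2 − (1/2)·∫ exp(2*x)*cos(x) dx.
Apply parts again with u = cos(x), dv = exp(2*x) dx: ∫ exp(2*x)*cos(x) dx = exp(2*x)*cos(x)/2 + (1/2)·I. Substituting back brings back I: I = exp(2*x)*sin(x)/2 - exp(2*x)*cos(x)/4 − (1/4)·I.
Solving for I: (1 + 1/4)·I equals the remaining terms, so I = (4/5)·(exp(2*x)*sin(x)/2 - exp(2*x)*cos(x)/4).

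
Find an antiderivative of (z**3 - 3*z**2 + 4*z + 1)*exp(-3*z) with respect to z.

(-9*z**3 + 18*z**2 - 24*z - 17)*exp(-3*z)/27 + C

Use integration by parts with u = z**3 - 3*z**2 + 4*z + 1, dv = exp(-3*z) dz, so v = -exp(-3*z)/3.
Apply parts 3 times (tabular method): alternate signs, differentiate u down to 0, integrate dv up.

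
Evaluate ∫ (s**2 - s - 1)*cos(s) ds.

s**2*sin(s) - s*sin(s) + 2*s*cos(s) - 3*sin(s) - cos(s) + C

Use integration by parts with u = s**2 - s - 1, dv = cos(s) ds, so v = sin(s).
Apply parts 2 times (tabular method): alternate signs, differentiate u down to 0, integrate dv up.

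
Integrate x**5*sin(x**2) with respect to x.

Let u = x², du = 2x dx; rewrite as (1/2)∫ u^2·sin(1u) du.
Now integrate by parts 2 times.

-x**4*cos(x**2)/2 + x**2*sin(x**2) + cos(x**2) + C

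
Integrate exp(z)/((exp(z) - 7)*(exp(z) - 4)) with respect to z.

Let u = e^z, du = e^z dz.
The integral becomes ∫ du/((u-4)(u-7)); decompose into partial fractions.

log(exp(z) - 7)/3 - log(exp(z) - 4)/3 + C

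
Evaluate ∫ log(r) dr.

Use integration by parts with u = log(r), dv = dr.
Then du = 1/r dr and v = r.

r*log(r) - r + C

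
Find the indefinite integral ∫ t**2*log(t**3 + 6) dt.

t**3*log(t**3 + 6)/3 - t**3/3 + 2*log(t**3 + 6) + C

Let u = t**3 + 6, so du = (3*t**2) dt.
The integral becomes (1/3)·∫ log(u) du; integrate by parts with u′=log(u), dv′=du.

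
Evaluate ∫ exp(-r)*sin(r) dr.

-exp(-r)*sin(r)/2 - exp(-r)*cos(r)/2 + C

Let I denote the integral. Integrate by parts with u = sin(r), dv = exp(-r) dr, so v = -exp(-r): I = -exp(-r)*sin(r) + ∫ exp(-r)*cos(r) dr.
Apply parts again with u = cos(r), dv = exp(-r) dr: ∫ exp(-r)*cos(r) dr = -exp(-r)*cos(r) − I. Substituting back brings back I: I = -exp(-r)*sin(r) - exp(-r)*cos(r) − I.
Solving for I: (1 + 1)·I equals the remaining terms, so I = (1/2)·(-exp(-r)*sin(r) - exp(-r)*cos(r)).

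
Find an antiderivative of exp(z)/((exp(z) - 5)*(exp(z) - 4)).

Let u = e^z, du = e^z dz.
The integral becomes ∫ du/((u-5)(u-4)); decompose into partial fractions.

log(exp(z) - 5) - log(exp(z) - 4) + C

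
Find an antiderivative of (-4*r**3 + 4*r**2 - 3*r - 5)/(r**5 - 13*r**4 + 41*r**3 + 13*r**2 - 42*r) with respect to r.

Factor the denominator: r*(r - 7)*(r - 6)*(r - 1)*(r + 1).
Partial-fraction decomposition: 3/(56*(r + 1)) - 2/(15*(r - 1)) + 743/(210*(r - 6)) - 601/(168*(r - 7)) + 5/(42*r).
Integrate each term: A/(r−a) contributes A·log|r−a|.

5*log(r)/42 - 601*log(r - 7)/168 + 743*log(r - 6)/210 - 2*log(r - 1)/15 + 3*log(r + 1)/56 + C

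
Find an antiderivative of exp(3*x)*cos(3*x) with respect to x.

Let I denote the integral. Integrate by parts with u = cos(3*x), dv = exp(3*x) dx, so v = exp(3*x)/3: I = exp(3*x)*cos(3*x)/3 + ∫ exp(3*x)*sin(3*x) dx.
Apply parts again with u = sin(3*x), dv = exp(3*x) dx: ∫ exp(3*x)*sin(3*x) dx = exp(3*x)*sin(3*x)/3 − I. Substituting back brings back I: I = exp(3*x)*sin(3*x)/3 + exp(3*x)*cos(3*x)/3 − I.
Solving for I: (1 + 1)·I equals the remaining terms, so I = (1/2)·(exp(3*x)*sin(3*x)/3 + exp(3*x)*cos(3*x)/3).

exp(3*x)*sin(3*x)/6 + exp(3*x)*cos(3*x)/6 + C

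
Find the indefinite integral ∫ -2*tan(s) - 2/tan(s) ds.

-2*log(tan(s)) + C

Let u = tan(s), so du = (tan(s)**2 + 1) ds.
Rewriting, the integral becomes -2·∫ 1/u du = -2·log(u).
Substituting back, u = tan(s).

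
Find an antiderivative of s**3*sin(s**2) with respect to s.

-s**2*cos(s**2)/2 + sin(s**2)/2 + C

Let u = s², du = 2s ds; rewrite as (1/2)∫ u^1·sin(1u) du.
Now integrate by parts 1 time.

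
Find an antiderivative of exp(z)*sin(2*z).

Let I denote the integral. Integrate by parts with u = sin(2*z), dv = exp(z) dz, so v = exp(z): I = exp(z)*sin(2*z) − 2·∫ exp(z)*cos(2*z) dz.
Apply parts again with u = cos(2*z), dv = exp(z) dz: ∫ exp(z)*cos(2*z) dz = exp(z)*cos(2*z) + 2·I. Substituting back brings back I: I = exp(z)*sin(2*z) - 2*exp(z)*cos(2*z) − 4·I.
Solving for I: (1 + 4)·I equals the remaining terms, so I = (1/5)·(exp(z)*sin(2*z) - 2*exp(z)*cos(2*z)).

exp(z)*sin(2*z)/5 - 2*exp(z)*cos(2*z)/5 + C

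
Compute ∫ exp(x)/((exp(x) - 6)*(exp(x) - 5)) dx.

log(exp(x) - 6) - log(exp(x) - 5) + C

Let u = e^x, du = e^x dx.
The integral becomes ∫ du/((u-5)(u-6)); decompose into partial fractions.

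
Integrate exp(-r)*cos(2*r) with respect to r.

2*exp(-r)*sin(2*r)/5 - exp(-r)*cos(2*r)/5 + C

Let I denote the integral. Integrate by parts with u = cos(2*r), dv = exp(-r) dr, so v = -exp(-r): I = -exp(-r)*cos(2*r) − 2·∫ exp(-r)*sin(2*r) dr.
Apply parts again with u = sin(2*r), dv = exp(-r) dr: ∫ exp(-r)*sin(2*r) dr = -exp(-r)*sin(2*r) + 2·I. Substituting back brings back I: I = 2*exp(-r)*sin(2*r) - exp(-r)*cos(2*r) − 4·I.
Solving for I: (1 + 4)·I equals the remaining terms, so I = (1/5)·(2*exp(-r)*sin(2*r) - exp(-r)*cos(2*r)).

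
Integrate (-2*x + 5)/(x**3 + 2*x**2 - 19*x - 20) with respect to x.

Factor the denominator: (x - 4)*(x + 1)*(x + 5).
Partial-fraction decomposition: 5/(12*(x + 5)) - 7/(20*(x + 1)) - 1/(15*(x - 4)).
Integrate each term: A/(x−a) contributes A·log|x−a|.

-log(x - 4)/15 - 7*log(x + 1)/20 + 5*log(x + 5)/12 + C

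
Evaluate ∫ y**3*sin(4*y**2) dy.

Let u = y², du = 2y dy; rewrite as (1/2)∫ u^1·sin(4u) du.
Now integrate by parts 1 time.

-y**2*cos(4*y**2)/8 + sin(4*y**2)/32 + C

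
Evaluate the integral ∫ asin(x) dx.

x*asin(x) + sqrt(-x**2 + 1) + C

Use integration by parts with u = arcsin(x), dv = dx.
Then du = 1/sqrt(-x**2 + 1) dx.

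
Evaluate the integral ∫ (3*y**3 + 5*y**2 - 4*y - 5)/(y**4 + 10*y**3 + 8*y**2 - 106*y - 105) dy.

109*log(y - 3)/320 - log(y + 1)/96 - 235*log(y + 5)/64 + 761*log(y + 7)/120 + C

Factor the denominator: (y - 3)*(y + 1)*(y + 5)*(y + 7).
Partial-fraction decomposition: 761/(120*(y + 7)) - 235/(64*(y + 5)) - 1/(96*(y + 1)) + 109/(320*(y - 3)).
Integrate each term: A/(y−a) contributes A·log|y−a|.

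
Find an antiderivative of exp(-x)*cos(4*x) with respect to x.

4*exp(-x)*sin(4*x)/17 - exp(-x)*cos(4*x)/17 + C

Let I denote the integral. Integrate by parts with u = cos(4*x), dv = exp(-x) dx, so v = -exp(-x): I = -exp(-x)*cos(4*x) − 4·∫ exp(-x)*sin(4*x) dx.
Apply parts again with u = sin(4*x), dv = exp(-x) dx: ∫ exp(-x)*sin(4*x) dx = -exp(-x)*sin(4*x) + 4·I. Substituting back brings back I: I = 4*exp(-x)*sin(4*x) - exp(-x)*cos(4*x) − 16·I.
Solving for I: (1 + 16)·I equals the remaining terms, so I = (1/17)·(4*exp(-x)*sin(4*x) - exp(-x)*cos(4*x)).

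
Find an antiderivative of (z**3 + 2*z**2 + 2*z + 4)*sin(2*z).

-z**3*cos(2*z)/2 + 3*z**2*sin(2*z)/4 - z**2*cos(2*z) + z*sin(2*z) - z*cos(2*z)/4 + sin(2*z)/8 - 3*cos(2*z)/2 + C

Use integration by parts with u = z**3 + 2*z**2 + 2*z + 4, dv = sin(2*z) dz, so v = -cos(2*z)/2.
Apply parts 3 times (tabular method): alternate signs, differentiate u down to 0, integrate dv up.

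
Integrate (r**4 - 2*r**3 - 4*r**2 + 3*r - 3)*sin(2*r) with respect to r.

-r**4*cos(2*r)/2 + r**3*sin(2*r) + r**3*cos(2*r) - 3*r**2*sin(2*r)/2 + 7*r**2*cos(2*r)/2 - 7*r*sin(2*r)/2 - 3*r*cos(2*r) + 3*sin(2*r)/2 - cos(2*r)/4 + C

Use integration by parts with u = r**4 - 2*r**3 - 4*r**2 + 3*r - 3, dv = sin(2*r) dr, so v = -cos(2*r)/2.
Apply parts 4 times (tabular method): alternate signs, differentiate u down to 0, integrate dv up.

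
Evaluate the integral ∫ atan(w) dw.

w*atan(w) - log(w**2 + 1)/2 + C

Use integration by parts with u = arctan(w), dv = dw.
Then du = 1/(w**2 + 1) dw.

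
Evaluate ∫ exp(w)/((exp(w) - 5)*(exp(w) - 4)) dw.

log(exp(w) - 5) - log(exp(w) - 4) + C

Let u = e^w, du = e^w dw.
The integral becomes ∫ du/((u-5)(u-4)); decompose into partial fractions.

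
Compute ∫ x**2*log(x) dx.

x**3*log(x)/3 - x**3/9 + C

Use integration by parts with u = log(x), dv = x**2 dx.
Then du = 1/x dx and v = x**3/3.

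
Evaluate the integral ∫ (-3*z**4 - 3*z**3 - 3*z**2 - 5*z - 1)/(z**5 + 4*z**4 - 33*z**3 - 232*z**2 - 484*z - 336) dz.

Factor the denominator: (z - 7)*(z + 2)**2*(z + 3)*(z + 4).
Partial-fraction decomposition: -55/(4*(z + 4)) + 35/(2*(z + 3)) - 209/(36*(z + 2)) + 3/(2*(z + 2)**2) - 17/(18*(z - 7)).
Integrate each term; A/(z−a) gives A·log|z−a|; A/(z−a)² gives −A/(z−a).

-17*log(z - 7)/18 - 209*log(z + 2)/36 + 35*log(z + 3)/2 - 55*log(z + 4)/4 - 3/(2*z + 4) + C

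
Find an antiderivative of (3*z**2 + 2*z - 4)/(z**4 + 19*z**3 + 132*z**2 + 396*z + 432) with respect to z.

17*log(z + 3)/9 - 9*log(z + 4) + 64*log(z + 6)/9 - 46/(3*z + 18) + C

Factor the denominator: (z + 3)*(z + 4)*(z + 6)**2.
Partial-fraction decomposition: 64/(9*(z + 6)) + 46/(3*(z + 6)**2) - 9/(z + 4) + 17/(9*(z + 3)).
Integrate each term; A/(z−a) gives A·log|z−a|; A/(z−a)² gives −A/(z−a).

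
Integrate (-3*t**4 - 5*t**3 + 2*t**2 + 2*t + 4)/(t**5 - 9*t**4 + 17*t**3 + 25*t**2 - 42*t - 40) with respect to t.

-203*log(t - 5)/9 + 522*log(t - 4)/25 - 4*log(t - 2)/3 + 2*log(t + 1)/225 + 1/(15*t + 15) + C

Factor the denominator: (t - 5)*(t - 4)*(t - 2)*(t + 1)**2.
Partial-fraction decomposition: 2/(225*(t + 1)) - 1/(15*(t + 1)**2) - 4/(3*(t - 2)) + 522/(25*(t - 4)) - 203/(9*(t - 5)).
Integrate each term; A/(t−a) gives A·log|t−a|; A/(t−a)² gives −A/(t−a).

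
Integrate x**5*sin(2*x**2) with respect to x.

Let u = x², du = 2x dx; rewrite as (1/2)∫ u^2·sin(2u) du.
Now integrate by parts 2 times.

-x**4*cos(2*x**2)/4 + x**2*sin(2*x**2)/4 + cos(2*x**2)/8 + C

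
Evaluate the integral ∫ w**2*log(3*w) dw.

Use integration by parts with u = log(3*w), dv = w**2 dw.
Then du = 1/w dw and v = w**3/3.

w**3*(log(w) + log(3))/3 - w**3/9 + C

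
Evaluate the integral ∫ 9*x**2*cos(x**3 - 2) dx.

Let u = x**3 - 2, so du = (3*x**2) dx.
Rewriting, the integral becomes 3·∫ cos(u) du = 3·sin(u).
Substituting back, u = x**3 - 2.

3*sin(x**3 - 2) + C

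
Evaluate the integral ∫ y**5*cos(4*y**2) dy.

Let u = y², du = 2y dy; rewrite as (1/2)∫ u^2·cos(4u) du.
Now integrate by parts 2 times.

y**4*sin(4*y**2)/8 + y**2*cos(4*y**2)/16 - sin(4*y**2)/64 + C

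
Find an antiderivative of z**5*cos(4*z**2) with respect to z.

Let u = z², du = 2z dz; rewrite as (1/2)∫ u^2·cos(4u) du.
Now integrate by parts 2 times.

z**4*sin(4*z**2)/8 + z**2*cos(4*z**2)/16 - sin(4*z**2)/64 + C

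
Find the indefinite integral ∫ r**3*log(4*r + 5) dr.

Use integration by parts with u = log(4*r + 5), dv = r**3 dr.
Then du = 4/(4*r + 5) dr and v = r**4/4.

r**4*log(4*r + 5)/4 - r**4/16 + 5*r**3/48 - 25*r**2/128 + 125*r/256 - 625*log(4*r + 5)/1024 + C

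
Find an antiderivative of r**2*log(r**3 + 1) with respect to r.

Let u = r**3 + 1, so du = (3*r**2) dr.
The integral becomes (1/3)·∫ log(u) du; integrate by parts with u′=log(u), dv′=du.

r**3*log(r**3 + 1)/3 - r**3/3 + log(r**3 + 1)/3 + C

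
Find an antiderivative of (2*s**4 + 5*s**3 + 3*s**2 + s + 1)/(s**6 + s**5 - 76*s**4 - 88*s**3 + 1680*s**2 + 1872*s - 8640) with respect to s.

Factor the denominator: (s - 6)**2*(s - 2)*(s + 4)*(s + 5)*(s + 6).
Partial-fraction decomposition: -1615/(2304*(s + 6)) + 696/(847*(s + 5)) - 79/(400*(s + 4)) + 29/(1792*(s - 2)) + 105499/(1742400*(s - 6)) + 3787/(5280*(s - 6)**2).
Integrate each term; A/(s−a) gives A·log|s−a|; A/(s−a)² gives −A/(s−a).

105499*log(s - 6)/1742400 + 29*log(s - 2)/1792 - 79*log(s + 4)/400 + 696*log(s + 5)/847 - 1615*log(s + 6)/2304 - 3787/(5280*s - 31680) + C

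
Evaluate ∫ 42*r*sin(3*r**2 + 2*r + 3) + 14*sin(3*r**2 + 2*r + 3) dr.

Let u = 3*r**2 + 2*r + 3, so du = (6*r + 2) dr.
Rewriting, the integral becomes 7·∫ sin(u) du = 7·-cos(u).
Substituting back, u = 3*r**2 + 2*r + 3.

-7*cos(3*r**2 + 2*r + 3) + C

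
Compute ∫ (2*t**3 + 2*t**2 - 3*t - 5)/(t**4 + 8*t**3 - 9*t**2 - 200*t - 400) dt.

28*log(t - 5)/81 - 1405*log(t + 4)/81 + 19*log(t + 5) - 89/(9*t + 36) + C

Factor the denominator: (t - 5)*(t + 4)**2*(t + 5).
Partial-fraction decomposition: 19/(t + 5) - 1405/(81*(t + 4)) + 89/(9*(t + 4)**2) + 28/(81*(t - 5)).
Integrate each term; A/(t−a) gives A·log|t−a|; A/(t−a)² gives −A/(t−a).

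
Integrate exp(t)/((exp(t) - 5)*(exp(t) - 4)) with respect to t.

log(exp(t) - 5) - log(exp(t) - 4) + C

Let u = e^t, du = e^t dt.
The integral becomes ∫ du/((u-5)(u-4)); decompose into partial fractions.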